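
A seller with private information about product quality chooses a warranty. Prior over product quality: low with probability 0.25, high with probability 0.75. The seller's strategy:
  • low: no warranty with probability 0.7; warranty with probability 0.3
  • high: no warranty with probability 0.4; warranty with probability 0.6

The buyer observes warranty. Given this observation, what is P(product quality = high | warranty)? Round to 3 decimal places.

P(warranty) = 0.25·0.3 + 0.75·0.6 = 0.525
P(high | warranty) = (0.75·0.6) / 0.525 = 0.45 / 0.525 = 0.857143

0.857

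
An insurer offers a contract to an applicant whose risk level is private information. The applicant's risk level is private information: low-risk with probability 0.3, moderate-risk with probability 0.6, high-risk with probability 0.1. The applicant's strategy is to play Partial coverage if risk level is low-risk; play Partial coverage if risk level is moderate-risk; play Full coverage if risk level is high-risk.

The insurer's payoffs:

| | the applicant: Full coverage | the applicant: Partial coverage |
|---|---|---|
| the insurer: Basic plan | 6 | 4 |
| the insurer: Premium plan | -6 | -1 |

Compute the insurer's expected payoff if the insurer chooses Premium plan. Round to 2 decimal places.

-1.50

E[Premium plan] = 0.3·(-1) + 0.6·(-1) + 0.1·(-6) = (-0.3) + (-0.6) + (-0.6) = -1.5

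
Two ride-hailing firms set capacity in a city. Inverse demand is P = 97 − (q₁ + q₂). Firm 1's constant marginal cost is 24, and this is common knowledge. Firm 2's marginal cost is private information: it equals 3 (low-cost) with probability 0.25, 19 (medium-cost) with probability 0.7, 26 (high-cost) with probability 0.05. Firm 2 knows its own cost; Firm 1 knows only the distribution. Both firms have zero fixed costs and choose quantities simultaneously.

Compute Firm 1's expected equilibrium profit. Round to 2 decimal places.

460.10

Firm 2 with cost c maximizes (97 − (q₁+q₂) − c)·q₂, giving q₂(c) = (97 − c − q₁)/2.
E[c₂] = 0.25·3 + 0.7·19 + 0.05·26 = 15.35
Firm 1's FOC against E[q₂] yields q₁ = (97 − 2·24 + E[c₂])/3 = (97 − 48 + 15.35)/3 = 21.45.
E[P] = 97 − (q₁ + E[q₂]) = 45.45; Firm 1's expected profit = (E[P] − 24)·q₁ = (45.45 − 24)·21.45 = 460.103.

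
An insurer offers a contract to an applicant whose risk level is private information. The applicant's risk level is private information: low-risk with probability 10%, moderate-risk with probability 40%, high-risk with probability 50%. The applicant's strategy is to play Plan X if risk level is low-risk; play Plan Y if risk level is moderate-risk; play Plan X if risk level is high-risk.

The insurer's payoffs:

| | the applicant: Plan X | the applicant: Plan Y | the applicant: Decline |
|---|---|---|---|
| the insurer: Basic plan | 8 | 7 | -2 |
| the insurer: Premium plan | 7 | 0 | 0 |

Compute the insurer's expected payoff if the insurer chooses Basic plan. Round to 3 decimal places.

7.600

E[Basic plan] = 0.1·8 + 0.4·7 + 0.5·8 = 0.8 + 2.8 + 4 = 7.6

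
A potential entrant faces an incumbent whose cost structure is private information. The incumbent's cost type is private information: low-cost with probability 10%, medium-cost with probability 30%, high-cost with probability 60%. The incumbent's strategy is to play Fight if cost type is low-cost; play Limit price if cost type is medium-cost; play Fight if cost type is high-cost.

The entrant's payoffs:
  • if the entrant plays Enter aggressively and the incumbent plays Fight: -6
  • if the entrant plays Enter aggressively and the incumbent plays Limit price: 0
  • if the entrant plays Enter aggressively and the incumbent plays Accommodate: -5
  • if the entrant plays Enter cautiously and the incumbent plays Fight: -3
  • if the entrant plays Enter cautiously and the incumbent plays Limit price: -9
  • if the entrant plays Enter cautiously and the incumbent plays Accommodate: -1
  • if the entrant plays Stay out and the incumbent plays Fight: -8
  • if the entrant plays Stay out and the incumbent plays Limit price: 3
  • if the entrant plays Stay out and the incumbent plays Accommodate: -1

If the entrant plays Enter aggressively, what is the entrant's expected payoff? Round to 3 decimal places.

-4.200

E[Enter aggressively] = 0.1·(-6) + 0.3·0 + 0.6·(-6) = (-0.6) + 0 + (-3.6) = -4.2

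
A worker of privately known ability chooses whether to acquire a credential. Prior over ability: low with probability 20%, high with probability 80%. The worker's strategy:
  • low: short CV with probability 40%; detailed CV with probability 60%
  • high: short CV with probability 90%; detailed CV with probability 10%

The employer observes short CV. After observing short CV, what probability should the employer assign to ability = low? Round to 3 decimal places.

P(short CV) = 0.2·0.4 + 0.8·0.9 = 0.8
P(low | short CV) = (0.2·0.4) / 0.8 = 0.08 / 0.8 = 0.1

0.100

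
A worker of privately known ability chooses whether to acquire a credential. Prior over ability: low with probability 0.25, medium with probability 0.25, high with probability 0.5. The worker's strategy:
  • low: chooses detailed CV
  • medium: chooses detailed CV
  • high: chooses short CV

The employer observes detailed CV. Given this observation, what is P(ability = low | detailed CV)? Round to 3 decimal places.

0.500

Apply Bayes' rule using the sender's strategy as the likelihood.
P(detailed CV) = 0.25·1 + 0.25·1 + 0.5·0 = 0.5
P(low | detailed CV) = (0.25·1) / 0.5 = 0.25 / 0.5 = 0.5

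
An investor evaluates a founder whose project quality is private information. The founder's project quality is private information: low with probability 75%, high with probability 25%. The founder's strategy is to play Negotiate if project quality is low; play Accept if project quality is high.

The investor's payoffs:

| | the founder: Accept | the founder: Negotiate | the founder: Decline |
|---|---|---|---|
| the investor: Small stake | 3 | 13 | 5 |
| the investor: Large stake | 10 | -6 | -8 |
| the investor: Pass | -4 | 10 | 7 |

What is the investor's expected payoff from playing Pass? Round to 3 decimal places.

6.500

E[Pass] = 0.75·10 + 0.25·(-4) = 7.5 + (-1) = 6.5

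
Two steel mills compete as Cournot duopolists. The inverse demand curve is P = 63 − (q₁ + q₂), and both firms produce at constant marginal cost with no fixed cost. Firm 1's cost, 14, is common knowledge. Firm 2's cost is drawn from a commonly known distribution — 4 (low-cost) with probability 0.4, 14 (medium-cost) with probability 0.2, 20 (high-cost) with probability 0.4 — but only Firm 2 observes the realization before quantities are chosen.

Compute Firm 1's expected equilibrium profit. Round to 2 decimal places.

249.64

Type-c best response for Firm 2: q₂(c) = (63 − c)/2 − q₁/2.
Firm 1 maximizes expected profit; its first-order condition is 63 − 2q₁ − E[q₂] − 14 = 0.
Substituting E[q₂] and solving: E[c₂] = 12.4, so q₁ = (63 − 2·14 + 12.4)/3 = 15.8.
E[P] = 63 − (q₁ + E[q₂]) = 29.8; Firm 1's expected profit = (E[P] − 14)·q₁ = (29.8 − 14)·15.8 = 249.64.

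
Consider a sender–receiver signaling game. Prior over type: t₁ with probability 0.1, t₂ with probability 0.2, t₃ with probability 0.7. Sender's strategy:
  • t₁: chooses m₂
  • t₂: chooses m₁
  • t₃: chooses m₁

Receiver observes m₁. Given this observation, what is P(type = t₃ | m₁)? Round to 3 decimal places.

0.778

P(m₁) = 0.1·0 + 0.2·1 + 0.7·1 = 0.9
P(t₃ | m₁) = (0.7·1) / 0.9 = 0.7 / 0.9 = 0.777778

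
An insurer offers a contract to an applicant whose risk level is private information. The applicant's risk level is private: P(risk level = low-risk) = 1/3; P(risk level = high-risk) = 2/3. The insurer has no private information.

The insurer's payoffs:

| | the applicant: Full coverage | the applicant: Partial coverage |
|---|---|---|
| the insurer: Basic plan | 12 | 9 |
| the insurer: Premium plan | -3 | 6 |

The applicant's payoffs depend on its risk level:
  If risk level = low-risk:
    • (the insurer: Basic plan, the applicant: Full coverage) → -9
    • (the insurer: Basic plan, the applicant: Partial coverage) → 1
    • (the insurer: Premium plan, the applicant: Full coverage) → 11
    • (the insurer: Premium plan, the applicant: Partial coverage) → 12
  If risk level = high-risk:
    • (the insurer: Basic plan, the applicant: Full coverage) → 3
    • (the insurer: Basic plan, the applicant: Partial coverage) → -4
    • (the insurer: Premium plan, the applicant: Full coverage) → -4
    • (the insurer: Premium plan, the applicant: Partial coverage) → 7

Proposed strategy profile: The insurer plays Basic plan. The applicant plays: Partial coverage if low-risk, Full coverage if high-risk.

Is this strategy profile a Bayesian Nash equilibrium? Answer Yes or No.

Yes

A profile is a BNE iff every type of every player is best-responding given beliefs about the other side.
The insurer plays Basic plan: E[Basic plan] = 1/3·(9) + 2/3·(12) = 11; E[Premium plan] = 0. Best-responding. ✓
The applicant (risk level low-risk), facing Basic plan: Full coverage gives -9, Partial coverage gives 1. Proposed Partial coverage is best. ✓
The applicant (risk level high-risk), facing Basic plan: Full coverage gives 3, Partial coverage gives -4. Proposed Full coverage is best. ✓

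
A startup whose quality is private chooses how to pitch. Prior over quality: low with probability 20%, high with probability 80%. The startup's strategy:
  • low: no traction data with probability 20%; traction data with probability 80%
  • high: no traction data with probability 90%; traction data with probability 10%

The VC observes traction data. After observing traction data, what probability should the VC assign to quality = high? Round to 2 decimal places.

0.33

Apply Bayes' rule using the sender's strategy as the likelihood.
P(traction data) = 0.2·0.8 + 0.8·0.1 = 0.24
P(high | traction data) = (0.8·0.1) / 0.24 = 0.08 / 0.24 = 0.333333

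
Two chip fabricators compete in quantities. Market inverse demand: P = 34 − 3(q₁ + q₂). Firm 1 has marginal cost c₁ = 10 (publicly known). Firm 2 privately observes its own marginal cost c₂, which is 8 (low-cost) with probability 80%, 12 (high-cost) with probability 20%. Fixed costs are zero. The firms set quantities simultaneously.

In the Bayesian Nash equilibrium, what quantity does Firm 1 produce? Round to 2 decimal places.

Each type of Firm 2 best-responds to q₁; Firm 1 best-responds to the expected q₂ over Firm 2's types.
Firm 2 with cost c maximizes (34 − 3(q₁+q₂) − c)·q₂, giving q₂(c) = (34 − c − 3q₁)/6.
E[c₂] = 0.8·8 + 0.2·12 = 8.8
Firm 1's FOC against E[q₂] yields q₁ = (34 − 2·10 + E[c₂])/9 = (34 − 20 + 8.8)/9 = 2.53333.

2.53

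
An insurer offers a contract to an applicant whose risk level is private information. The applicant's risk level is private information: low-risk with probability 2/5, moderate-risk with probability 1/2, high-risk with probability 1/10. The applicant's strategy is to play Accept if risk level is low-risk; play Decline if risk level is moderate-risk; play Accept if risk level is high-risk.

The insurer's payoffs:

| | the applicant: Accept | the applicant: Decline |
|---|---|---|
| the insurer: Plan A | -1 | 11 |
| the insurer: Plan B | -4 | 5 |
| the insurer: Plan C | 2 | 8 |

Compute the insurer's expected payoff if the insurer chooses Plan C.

5

Take the expectation over the applicant's risk level, weighting each type's action by its prior probability.
E[Plan C] = 2/5·2 + 1/2·8 + 1/10·2 = 4/5 + 4 + 1/5 = 5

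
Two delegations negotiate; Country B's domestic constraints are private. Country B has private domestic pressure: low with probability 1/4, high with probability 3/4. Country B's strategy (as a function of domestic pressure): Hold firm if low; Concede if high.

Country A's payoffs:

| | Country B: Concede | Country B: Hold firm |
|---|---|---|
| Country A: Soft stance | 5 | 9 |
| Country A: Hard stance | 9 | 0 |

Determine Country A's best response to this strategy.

Compute Country A's expected payoff for each action, taking the expectation over Country B's type.
E[Soft stance] = 1/4·(9) + 3/4·(5) = 6
E[Hard stance] = 1/4·(0) + 3/4·(9) = 27/4
Best response: Hard stance (27/4 is the largest).

Hard stance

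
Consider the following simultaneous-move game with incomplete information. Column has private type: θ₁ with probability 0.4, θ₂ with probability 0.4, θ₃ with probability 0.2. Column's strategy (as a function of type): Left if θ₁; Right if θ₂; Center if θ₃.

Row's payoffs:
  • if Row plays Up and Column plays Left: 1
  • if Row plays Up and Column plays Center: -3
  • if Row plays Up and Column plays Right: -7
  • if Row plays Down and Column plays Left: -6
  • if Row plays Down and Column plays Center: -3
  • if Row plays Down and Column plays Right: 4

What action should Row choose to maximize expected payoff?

E[Up] = 0.4·(1) + 0.4·(-7) + 0.2·(-3) = -3
E[Down] = 0.4·(-6) + 0.4·(4) + 0.2·(-3) = -1.4
Best response: Down (-1.4 is the largest).

Down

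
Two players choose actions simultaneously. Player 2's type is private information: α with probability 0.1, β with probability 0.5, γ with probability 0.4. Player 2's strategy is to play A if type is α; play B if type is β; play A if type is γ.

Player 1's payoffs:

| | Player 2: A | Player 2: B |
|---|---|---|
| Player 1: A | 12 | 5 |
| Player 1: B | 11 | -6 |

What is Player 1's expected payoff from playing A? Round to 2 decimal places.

E[A] = 0.1·12 + 0.5·5 + 0.4·12 = 1.2 + 2.5 + 4.8 = 8.5

8.50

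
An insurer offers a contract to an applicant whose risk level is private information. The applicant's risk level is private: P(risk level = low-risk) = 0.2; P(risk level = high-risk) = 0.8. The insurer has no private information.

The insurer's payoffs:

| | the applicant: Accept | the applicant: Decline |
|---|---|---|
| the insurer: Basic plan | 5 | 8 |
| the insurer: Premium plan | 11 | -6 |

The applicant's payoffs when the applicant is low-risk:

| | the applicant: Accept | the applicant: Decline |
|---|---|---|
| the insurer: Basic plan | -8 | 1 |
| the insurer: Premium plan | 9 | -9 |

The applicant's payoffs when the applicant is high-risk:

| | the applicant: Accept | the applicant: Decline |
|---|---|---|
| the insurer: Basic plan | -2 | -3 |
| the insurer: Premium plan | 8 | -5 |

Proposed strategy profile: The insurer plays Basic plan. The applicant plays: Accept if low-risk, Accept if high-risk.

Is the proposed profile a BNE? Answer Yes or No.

No

The insurer plays Basic plan: E[Basic plan] = 0.2·(5) + 0.8·(5) = 5; E[Premium plan] = 11. Not best-responding. ✗
The applicant (risk level low-risk), facing Basic plan: Accept gives -8, Decline gives 1. Proposed Accept is not best — profitable deviation exists. ✗
The applicant (risk level high-risk), facing Basic plan: Accept gives -2, Decline gives -3. Proposed Accept is best. ✓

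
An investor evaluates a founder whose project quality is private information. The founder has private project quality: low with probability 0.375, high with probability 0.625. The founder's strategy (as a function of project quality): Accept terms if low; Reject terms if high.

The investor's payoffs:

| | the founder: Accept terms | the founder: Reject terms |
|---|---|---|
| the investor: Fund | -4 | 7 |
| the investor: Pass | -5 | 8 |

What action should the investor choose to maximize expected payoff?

E[Fund] = 0.375·(-4) + 0.625·(7) = 2.875
E[Pass] = 0.375·(-5) + 0.625·(8) = 3.125
Best response: Pass (3.125 is the largest).

Pass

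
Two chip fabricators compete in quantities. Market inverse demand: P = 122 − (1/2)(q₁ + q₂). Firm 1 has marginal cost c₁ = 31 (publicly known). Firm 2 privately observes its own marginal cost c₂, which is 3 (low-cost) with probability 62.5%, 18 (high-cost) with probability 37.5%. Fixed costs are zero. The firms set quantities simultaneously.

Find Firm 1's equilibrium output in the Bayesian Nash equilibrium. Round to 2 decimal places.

45.75

Type-c best response for Firm 2: q₂(c) = (122 − c) − q₁/2.
Firm 1 maximizes expected profit; its first-order condition is 122 − q₁ − (1/2)E[q₂] − 31 = 0.
Substituting E[q₂] and solving: E[c₂] = 8.625, so q₁ = (122 − 2·31 + 8.625)/(3/2) = 45.75.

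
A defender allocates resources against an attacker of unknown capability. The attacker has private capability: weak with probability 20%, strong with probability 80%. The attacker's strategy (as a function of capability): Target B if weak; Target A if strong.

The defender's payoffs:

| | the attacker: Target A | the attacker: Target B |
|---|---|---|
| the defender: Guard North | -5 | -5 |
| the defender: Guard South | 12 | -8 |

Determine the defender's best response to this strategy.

Guard South

E[Guard North] = 0.2·(-5) + 0.8·(-5) = -5
E[Guard South] = 0.2·(-8) + 0.8·(12) = 8
Best response: Guard South (8 is the largest).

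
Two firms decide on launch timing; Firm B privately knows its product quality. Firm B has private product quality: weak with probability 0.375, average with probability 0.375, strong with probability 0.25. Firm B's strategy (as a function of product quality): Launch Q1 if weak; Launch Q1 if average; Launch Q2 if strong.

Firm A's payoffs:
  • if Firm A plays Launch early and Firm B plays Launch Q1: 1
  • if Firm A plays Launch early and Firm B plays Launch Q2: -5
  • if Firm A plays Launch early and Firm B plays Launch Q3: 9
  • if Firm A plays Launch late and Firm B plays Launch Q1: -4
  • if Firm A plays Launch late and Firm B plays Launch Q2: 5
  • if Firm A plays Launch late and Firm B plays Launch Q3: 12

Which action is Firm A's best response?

Launch early

E[Launch early] = 0.375·(1) + 0.375·(1) + 0.25·(-5) = -0.5
E[Launch late] = 0.375·(-4) + 0.375·(-4) + 0.25·(5) = -1.75
Best response: Launch early (-0.5 is the largest).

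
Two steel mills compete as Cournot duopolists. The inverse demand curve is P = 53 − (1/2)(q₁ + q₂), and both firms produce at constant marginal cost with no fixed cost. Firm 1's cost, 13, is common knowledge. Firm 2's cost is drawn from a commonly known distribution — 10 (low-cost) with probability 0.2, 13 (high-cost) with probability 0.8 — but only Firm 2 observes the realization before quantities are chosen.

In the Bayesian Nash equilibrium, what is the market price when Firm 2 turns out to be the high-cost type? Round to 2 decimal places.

Firm 2 with cost c maximizes (53 − (1/2)(q₁+q₂) − c)·q₂, giving q₂(c) = (53 − c − (1/2)q₁).
E[c₂] = 0.2·10 + 0.8·13 = 12.4
Firm 1's FOC against E[q₂] yields q₁ = (53 − 2·13 + E[c₂])/(3/2) = (53 − 26 + 12.4)/(3/2) = 26.2667.
q₂(high-cost) = 26.8667, so P = 53 − (1/2)·(26.2667 + 26.8667) = 26.4333.

26.43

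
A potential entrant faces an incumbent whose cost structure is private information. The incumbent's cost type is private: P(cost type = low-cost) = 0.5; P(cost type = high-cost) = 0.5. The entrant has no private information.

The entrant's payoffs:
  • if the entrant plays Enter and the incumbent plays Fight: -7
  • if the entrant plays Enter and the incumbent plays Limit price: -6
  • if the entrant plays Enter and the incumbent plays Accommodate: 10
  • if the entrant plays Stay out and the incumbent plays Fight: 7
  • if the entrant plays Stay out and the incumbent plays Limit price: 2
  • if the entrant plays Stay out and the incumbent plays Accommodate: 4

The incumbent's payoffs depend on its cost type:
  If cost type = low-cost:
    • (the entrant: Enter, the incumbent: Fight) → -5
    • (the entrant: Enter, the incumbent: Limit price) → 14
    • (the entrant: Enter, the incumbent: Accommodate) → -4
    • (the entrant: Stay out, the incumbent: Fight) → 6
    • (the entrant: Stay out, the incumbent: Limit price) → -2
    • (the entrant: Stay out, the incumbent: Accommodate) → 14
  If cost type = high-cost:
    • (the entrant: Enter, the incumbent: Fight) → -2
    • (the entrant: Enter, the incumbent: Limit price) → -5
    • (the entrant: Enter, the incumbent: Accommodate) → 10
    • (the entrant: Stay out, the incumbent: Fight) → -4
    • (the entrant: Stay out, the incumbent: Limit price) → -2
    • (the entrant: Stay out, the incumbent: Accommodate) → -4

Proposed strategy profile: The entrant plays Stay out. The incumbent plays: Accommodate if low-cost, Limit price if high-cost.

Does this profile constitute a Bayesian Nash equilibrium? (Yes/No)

A profile is a BNE iff every type of every player is best-responding given beliefs about the other side.
The entrant plays Stay out: E[Stay out] = 0.5·(4) + 0.5·(2) = 3; E[Enter] = 2. Best-responding. ✓
The incumbent (cost type low-cost), facing Stay out: Fight gives 6, Limit price gives -2, Accommodate gives 14. Proposed Accommodate is best. ✓
The incumbent (cost type high-cost), facing Stay out: Fight gives -4, Limit price gives -2, Accommodate gives -4. Proposed Limit price is best. ✓

Yes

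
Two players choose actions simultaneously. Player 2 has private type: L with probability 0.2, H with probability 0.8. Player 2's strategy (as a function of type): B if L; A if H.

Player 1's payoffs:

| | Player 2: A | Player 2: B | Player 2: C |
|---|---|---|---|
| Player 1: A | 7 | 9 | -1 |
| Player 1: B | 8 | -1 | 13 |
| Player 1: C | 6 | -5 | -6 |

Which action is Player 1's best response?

A

E[A] = 0.2·(9) + 0.8·(7) = 7.4
E[B] = 0.2·(-1) + 0.8·(8) = 6.2
E[C] = 0.2·(-5) + 0.8·(6) = 3.8
Best response: A (7.4 is the largest).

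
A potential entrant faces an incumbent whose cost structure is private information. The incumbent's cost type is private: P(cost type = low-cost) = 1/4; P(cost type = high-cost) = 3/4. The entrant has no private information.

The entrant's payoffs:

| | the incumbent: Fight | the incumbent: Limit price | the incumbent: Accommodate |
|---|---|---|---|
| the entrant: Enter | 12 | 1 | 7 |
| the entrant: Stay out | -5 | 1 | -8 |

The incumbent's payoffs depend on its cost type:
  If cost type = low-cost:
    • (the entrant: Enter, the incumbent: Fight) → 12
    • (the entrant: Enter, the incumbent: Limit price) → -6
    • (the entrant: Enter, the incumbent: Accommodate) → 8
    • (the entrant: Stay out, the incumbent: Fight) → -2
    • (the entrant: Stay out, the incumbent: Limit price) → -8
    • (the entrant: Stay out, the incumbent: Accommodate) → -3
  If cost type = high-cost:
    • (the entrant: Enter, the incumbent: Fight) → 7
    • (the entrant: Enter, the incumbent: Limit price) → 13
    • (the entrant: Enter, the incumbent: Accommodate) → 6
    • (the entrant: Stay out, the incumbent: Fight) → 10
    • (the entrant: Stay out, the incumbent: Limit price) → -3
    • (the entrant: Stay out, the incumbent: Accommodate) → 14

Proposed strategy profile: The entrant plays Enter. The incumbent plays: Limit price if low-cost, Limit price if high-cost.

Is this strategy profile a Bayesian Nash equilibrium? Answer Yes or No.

No

The entrant plays Enter: E[Enter] = 1/4·(1) + 3/4·(1) = 1; E[Stay out] = 1. Best-responding. ✓
The incumbent (cost type low-cost), facing Enter: Fight gives 12, Limit price gives -6, Accommodate gives 8. Proposed Limit price is not best — profitable deviation exists. ✗
The incumbent (cost type high-cost), facing Enter: Fight gives 7, Limit price gives 13, Accommodate gives 6. Proposed Limit price is best. ✓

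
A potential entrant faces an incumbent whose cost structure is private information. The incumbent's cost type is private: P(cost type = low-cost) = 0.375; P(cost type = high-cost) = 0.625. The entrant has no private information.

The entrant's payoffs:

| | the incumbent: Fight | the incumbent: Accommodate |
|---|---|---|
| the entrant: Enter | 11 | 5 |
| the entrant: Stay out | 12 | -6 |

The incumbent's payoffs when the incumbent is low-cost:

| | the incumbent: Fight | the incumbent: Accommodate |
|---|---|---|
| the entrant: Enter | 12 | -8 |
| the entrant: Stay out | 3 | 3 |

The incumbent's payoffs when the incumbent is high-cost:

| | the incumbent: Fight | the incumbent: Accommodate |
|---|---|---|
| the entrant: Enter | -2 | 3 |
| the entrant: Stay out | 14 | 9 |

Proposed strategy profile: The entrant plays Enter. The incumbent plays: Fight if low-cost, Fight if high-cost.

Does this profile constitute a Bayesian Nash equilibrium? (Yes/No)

No

The entrant plays Enter: E[Enter] = 0.375·(11) + 0.625·(11) = 11; E[Stay out] = 12. Not best-responding. ✗
The incumbent (cost type low-cost), facing Enter: Fight gives 12, Accommodate gives -8. Proposed Fight is best. ✓
The incumbent (cost type high-cost), facing Enter: Fight gives -2, Accommodate gives 3. Proposed Fight is not best — profitable deviation exists. ✗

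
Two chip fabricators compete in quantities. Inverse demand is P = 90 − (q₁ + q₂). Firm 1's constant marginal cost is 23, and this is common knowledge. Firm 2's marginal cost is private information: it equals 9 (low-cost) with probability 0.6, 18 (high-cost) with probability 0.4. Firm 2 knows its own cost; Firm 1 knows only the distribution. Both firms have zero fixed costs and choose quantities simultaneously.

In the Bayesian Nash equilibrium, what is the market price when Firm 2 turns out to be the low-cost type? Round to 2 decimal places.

40.07

Type-c best response for Firm 2: q₂(c) = (90 − c)/2 − q₁/2.
Firm 1 maximizes expected profit; its first-order condition is 90 − 2q₁ − E[q₂] − 23 = 0.
Substituting E[q₂] and solving: E[c₂] = 12.6, so q₁ = (90 − 2·23 + 12.6)/3 = 18.8667.
q₂(low-cost) = 31.0667, so P = 90 − (18.8667 + 31.0667) = 40.0667.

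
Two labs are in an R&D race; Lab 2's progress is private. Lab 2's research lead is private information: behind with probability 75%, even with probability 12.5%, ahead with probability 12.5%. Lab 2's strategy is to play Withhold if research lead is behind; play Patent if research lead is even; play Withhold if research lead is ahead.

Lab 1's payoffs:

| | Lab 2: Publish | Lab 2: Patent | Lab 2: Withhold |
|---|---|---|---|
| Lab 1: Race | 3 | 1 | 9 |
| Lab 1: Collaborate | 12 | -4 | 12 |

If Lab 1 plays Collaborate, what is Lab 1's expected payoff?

10

Take the expectation over Lab 2's research lead, weighting each type's action by its prior probability.
E[Collaborate] = 0.75·12 + 0.125·(-4) + 0.125·12 = 9 + (-0.5) + 1.5 = 10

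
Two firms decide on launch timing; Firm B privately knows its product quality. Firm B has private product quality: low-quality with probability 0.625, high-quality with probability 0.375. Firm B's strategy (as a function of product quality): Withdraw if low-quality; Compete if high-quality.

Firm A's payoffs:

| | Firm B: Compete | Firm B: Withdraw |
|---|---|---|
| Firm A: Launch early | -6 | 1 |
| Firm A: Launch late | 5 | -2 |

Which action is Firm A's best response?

Launch late

E[Launch early] = 0.625·(1) + 0.375·(-6) = -1.625
E[Launch late] = 0.625·(-2) + 0.375·(5) = 0.625
Best response: Launch late (0.625 is the largest).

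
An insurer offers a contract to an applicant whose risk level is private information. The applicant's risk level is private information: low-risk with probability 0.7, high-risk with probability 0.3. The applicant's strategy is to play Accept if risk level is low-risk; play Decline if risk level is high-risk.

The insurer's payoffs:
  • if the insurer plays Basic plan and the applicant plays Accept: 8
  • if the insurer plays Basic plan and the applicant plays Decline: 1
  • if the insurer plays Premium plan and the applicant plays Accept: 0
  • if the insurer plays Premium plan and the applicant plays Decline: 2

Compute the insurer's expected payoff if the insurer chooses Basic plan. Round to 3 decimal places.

E[Basic plan] = 0.7·8 + 0.3·1 = 5.6 + 0.3 = 5.9

5.900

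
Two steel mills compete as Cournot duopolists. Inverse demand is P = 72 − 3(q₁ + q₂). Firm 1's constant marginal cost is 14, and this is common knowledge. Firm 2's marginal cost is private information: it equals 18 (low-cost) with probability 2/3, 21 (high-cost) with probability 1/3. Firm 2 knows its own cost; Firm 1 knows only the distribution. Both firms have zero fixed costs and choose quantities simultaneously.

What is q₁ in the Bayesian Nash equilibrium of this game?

Type-c best response for Firm 2: q₂(c) = (72 − c)/6 − q₁/2.
Firm 1 maximizes expected profit; its first-order condition is 72 − 6q₁ − 3E[q₂] − 14 = 0.
Substituting E[q₂] and solving: E[c₂] = 19, so q₁ = (72 − 2·14 + 19)/9 = 7.

7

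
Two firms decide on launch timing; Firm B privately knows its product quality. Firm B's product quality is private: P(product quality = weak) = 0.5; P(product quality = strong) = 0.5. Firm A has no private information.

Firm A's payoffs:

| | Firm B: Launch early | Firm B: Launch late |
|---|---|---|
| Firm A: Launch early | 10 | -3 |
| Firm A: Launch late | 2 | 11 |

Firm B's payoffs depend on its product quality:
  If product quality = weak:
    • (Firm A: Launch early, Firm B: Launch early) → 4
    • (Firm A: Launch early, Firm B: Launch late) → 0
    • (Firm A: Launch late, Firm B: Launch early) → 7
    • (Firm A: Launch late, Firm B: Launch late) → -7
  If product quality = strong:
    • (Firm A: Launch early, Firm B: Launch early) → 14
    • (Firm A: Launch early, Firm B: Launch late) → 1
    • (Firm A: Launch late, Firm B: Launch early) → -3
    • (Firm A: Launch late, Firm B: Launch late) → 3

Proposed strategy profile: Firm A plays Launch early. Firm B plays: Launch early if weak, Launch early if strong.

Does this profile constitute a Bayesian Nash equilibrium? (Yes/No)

A profile is a BNE iff every type of every player is best-responding given beliefs about the other side.
Firm A plays Launch early: E[Launch early] = 0.5·(10) + 0.5·(10) = 10; E[Launch late] = 2. Best-responding. ✓
Firm B (product quality weak), facing Launch early: Launch early gives 4, Launch late gives 0. Proposed Launch early is best. ✓
Firm B (product quality strong), facing Launch early: Launch early gives 14, Launch late gives 1. Proposed Launch early is best. ✓

Yes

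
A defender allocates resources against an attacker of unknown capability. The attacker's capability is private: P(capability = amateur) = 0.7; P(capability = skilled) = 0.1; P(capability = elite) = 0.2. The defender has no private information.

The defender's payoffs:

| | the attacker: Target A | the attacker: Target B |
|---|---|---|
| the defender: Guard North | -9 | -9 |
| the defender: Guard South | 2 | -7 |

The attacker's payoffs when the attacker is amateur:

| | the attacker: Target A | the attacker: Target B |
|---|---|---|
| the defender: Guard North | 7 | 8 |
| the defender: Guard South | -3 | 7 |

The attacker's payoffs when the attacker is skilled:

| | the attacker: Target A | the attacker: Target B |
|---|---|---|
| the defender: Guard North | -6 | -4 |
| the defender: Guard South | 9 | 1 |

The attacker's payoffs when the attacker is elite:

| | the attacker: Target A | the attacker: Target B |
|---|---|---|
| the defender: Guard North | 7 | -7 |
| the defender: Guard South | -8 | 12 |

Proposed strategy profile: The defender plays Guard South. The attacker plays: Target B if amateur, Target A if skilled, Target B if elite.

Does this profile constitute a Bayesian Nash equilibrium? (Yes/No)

Yes

A profile is a BNE iff every type of every player is best-responding given beliefs about the other side.
The defender plays Guard South: E[Guard South] = 0.7·(-7) + 0.1·(2) + 0.2·(-7) = -6.1; E[Guard North] = -9. Best-responding. ✓
The attacker (capability amateur), facing Guard South: Target A gives -3, Target B gives 7. Proposed Target B is best. ✓
The attacker (capability skilled), facing Guard South: Target A gives 9, Target B gives 1. Proposed Target A is best. ✓
The attacker (capability elite), facing Guard South: Target A gives -8, Target B gives 12. Proposed Target B is best. ✓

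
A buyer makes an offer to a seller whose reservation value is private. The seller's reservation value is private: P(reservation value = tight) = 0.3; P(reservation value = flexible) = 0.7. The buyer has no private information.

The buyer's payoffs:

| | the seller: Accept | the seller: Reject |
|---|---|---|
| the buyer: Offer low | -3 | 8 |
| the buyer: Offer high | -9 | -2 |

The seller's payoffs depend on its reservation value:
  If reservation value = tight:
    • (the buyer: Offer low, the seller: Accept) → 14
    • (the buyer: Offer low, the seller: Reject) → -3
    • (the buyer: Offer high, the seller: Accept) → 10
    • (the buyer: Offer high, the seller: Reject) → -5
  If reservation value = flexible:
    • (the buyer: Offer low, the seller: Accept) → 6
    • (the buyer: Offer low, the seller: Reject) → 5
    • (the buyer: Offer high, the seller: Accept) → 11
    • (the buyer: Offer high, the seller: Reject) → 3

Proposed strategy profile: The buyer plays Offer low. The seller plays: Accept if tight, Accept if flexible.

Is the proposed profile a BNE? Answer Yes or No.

Yes

The buyer plays Offer low: E[Offer low] = 0.3·(-3) + 0.7·(-3) = -3; E[Offer high] = -9. Best-responding. ✓
The seller (reservation value tight), facing Offer low: Accept gives 14, Reject gives -3. Proposed Accept is best. ✓
The seller (reservation value flexible), facing Offer low: Accept gives 6, Reject gives 5. Proposed Accept is best. ✓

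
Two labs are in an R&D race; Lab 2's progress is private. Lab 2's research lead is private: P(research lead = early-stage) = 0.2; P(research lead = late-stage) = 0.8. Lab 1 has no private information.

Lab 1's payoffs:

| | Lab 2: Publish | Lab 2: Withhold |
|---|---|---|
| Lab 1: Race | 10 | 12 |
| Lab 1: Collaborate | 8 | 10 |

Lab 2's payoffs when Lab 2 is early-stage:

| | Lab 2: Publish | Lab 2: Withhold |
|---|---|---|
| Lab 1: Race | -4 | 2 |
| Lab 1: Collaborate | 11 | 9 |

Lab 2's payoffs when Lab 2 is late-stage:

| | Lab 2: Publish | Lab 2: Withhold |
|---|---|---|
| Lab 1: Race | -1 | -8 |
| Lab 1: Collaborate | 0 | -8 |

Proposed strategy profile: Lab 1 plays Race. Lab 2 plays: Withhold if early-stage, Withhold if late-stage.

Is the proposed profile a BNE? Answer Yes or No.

No

Lab 1 plays Race: E[Race] = 0.2·(12) + 0.8·(12) = 12; E[Collaborate] = 10. Best-responding. ✓
Lab 2 (research lead early-stage), facing Race: Publish gives -4, Withhold gives 2. Proposed Withhold is best. ✓
Lab 2 (research lead late-stage), facing Race: Publish gives -1, Withhold gives -8. Proposed Withhold is not best — profitable deviation exists. ✗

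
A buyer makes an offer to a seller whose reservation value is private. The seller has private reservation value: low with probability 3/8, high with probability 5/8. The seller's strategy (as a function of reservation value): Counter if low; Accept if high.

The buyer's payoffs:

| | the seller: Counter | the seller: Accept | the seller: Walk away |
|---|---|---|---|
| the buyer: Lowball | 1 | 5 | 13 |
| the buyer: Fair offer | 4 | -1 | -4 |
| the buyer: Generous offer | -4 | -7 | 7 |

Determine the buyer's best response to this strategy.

Compute the buyer's expected payoff for each action, taking the expectation over the seller's type.
E[Lowball] = 3/8·(1) + 5/8·(5) = 7/2
E[Fair offer] = 3/8·(4) + 5/8·(-1) = 7/8
E[Generous offer] = 3/8·(-4) + 5/8·(-7) = -47/8
Best response: Lowball (7/2 is the largest).

Lowball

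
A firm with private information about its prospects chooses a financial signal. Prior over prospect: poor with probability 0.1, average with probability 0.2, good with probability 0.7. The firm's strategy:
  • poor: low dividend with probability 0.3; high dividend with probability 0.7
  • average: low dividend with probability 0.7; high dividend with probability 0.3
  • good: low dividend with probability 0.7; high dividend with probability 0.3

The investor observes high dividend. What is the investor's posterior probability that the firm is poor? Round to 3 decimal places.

P(high dividend) = 0.1·0.7 + 0.2·0.3 + 0.7·0.3 = 0.34
P(poor | high dividend) = (0.1·0.7) / 0.34 = 0.07 / 0.34 = 0.205882

0.206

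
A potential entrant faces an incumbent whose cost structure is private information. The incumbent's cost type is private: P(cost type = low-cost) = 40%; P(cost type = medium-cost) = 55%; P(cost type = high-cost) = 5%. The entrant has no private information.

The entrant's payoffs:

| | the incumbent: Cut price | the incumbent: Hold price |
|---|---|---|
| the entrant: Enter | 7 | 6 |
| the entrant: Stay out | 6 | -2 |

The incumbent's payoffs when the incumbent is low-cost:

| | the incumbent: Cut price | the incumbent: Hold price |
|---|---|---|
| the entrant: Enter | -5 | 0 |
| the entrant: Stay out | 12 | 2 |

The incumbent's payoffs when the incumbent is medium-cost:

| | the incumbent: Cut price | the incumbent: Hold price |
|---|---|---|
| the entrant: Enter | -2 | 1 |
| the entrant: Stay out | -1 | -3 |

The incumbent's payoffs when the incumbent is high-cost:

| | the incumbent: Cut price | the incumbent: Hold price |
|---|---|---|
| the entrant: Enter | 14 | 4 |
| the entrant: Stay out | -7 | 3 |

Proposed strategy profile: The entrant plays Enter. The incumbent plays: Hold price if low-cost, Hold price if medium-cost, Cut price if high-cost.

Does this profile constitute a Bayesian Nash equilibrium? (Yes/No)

Yes

A profile is a BNE iff every type of every player is best-responding given beliefs about the other side.
The entrant plays Enter: E[Enter] = 0.4·(6) + 0.55·(6) + 0.05·(7) = 6.05; E[Stay out] = -1.6. Best-responding. ✓
The incumbent (cost type low-cost), facing Enter: Cut price gives -5, Hold price gives 0. Proposed Hold price is best. ✓
The incumbent (cost type medium-cost), facing Enter: Cut price gives -2, Hold price gives 1. Proposed Hold price is best. ✓
The incumbent (cost type high-cost), facing Enter: Cut price gives 14, Hold price gives 4. Proposed Cut price is best. ✓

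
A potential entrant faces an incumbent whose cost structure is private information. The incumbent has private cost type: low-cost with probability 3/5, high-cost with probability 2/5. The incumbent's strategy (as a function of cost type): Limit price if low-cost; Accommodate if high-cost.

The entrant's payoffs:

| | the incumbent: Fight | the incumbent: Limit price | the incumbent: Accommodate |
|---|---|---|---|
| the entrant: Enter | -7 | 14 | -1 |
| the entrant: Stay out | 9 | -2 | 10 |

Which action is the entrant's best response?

Enter

E[Enter] = 3/5·(14) + 2/5·(-1) = 8
E[Stay out] = 3/5·(-2) + 2/5·(10) = 14/5
Best response: Enter (8 is the largest).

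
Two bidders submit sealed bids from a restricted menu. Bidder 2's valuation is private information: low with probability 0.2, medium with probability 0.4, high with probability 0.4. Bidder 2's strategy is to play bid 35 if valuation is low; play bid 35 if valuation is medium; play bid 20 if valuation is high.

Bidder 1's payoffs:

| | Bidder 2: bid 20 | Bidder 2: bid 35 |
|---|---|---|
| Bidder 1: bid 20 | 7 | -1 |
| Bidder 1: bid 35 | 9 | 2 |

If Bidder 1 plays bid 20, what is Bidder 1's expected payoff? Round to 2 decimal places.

2.20

E[bid 20] = 0.2·(-1) + 0.4·(-1) + 0.4·7 = (-0.2) + (-0.4) + 2.8 = 2.2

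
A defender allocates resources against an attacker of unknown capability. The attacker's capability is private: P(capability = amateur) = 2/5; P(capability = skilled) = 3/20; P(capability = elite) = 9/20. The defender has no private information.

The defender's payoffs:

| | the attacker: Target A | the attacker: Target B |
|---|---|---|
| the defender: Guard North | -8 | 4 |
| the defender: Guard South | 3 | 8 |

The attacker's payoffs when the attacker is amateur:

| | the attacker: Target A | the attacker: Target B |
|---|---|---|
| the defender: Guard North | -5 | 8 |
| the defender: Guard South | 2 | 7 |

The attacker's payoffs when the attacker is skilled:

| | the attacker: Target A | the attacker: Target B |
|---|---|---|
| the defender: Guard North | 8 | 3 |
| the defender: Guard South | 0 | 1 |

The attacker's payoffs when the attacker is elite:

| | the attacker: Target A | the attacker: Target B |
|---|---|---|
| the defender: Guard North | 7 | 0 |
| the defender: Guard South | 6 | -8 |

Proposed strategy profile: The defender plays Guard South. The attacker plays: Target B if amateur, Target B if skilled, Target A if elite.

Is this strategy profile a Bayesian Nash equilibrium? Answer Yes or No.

The defender plays Guard South: E[Guard South] = 2/5·(8) + 3/20·(8) + 9/20·(3) = 23/4; E[Guard North] = -7/5. Best-responding. ✓
The attacker (capability amateur), facing Guard South: Target A gives 2, Target B gives 7. Proposed Target B is best. ✓
The attacker (capability skilled), facing Guard South: Target A gives 0, Target B gives 1. Proposed Target B is best. ✓
The attacker (capability elite), facing Guard South: Target A gives 6, Target B gives -8. Proposed Target A is best. ✓

Yes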